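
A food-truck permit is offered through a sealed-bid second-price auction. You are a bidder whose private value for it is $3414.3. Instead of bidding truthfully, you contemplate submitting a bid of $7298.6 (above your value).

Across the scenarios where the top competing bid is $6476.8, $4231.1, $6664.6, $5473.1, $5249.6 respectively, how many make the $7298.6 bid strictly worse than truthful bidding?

The deviation hurts exactly when the highest competing bid lies strictly between $3414.3 and $7298.6 — overbidding then wins at a price above your value.
$6476.8: inside the interval → strictly worse (loss $3062.5).
$4231.1: inside the interval → strictly worse (loss $816.8).
$6664.6: inside the interval → strictly worse (loss $3250.3).
$5473.1: inside the interval → strictly worse (loss $2058.8).
$5249.6: inside the interval → strictly worse (loss $1835.3).
Count: 5.

5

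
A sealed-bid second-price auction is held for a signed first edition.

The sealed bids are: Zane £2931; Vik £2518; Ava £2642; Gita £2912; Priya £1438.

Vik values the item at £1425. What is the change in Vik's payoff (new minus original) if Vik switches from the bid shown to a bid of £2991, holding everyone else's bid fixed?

The highest bid among the other bidders is £2931; Vik's bid doesn't change that.
Original bid £2518: Vik is not highest (top rival bid is £2931); payoff £0.
Alternative bid £2991: Vik is highest, pays the top rival bid £2931; payoff £1425 − £2931 = −£1506.
Change in payoff = −£1506 − (£0) = −£1506.

−£1506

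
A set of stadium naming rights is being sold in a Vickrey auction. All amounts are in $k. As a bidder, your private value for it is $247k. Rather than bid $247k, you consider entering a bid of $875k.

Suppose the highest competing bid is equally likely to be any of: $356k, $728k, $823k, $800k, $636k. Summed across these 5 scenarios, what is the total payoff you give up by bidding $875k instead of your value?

$2108k

The deviation costs you only when the competing bid falls strictly between $247k and $875k; elsewhere both bids give the same outcome.
$356k: truthful payoff $0k, deviation payoff −$109k → loss $109k.
$728k: truthful payoff $0k, deviation payoff −$481k → loss $481k.
$823k: truthful payoff $0k, deviation payoff −$576k → loss $576k.
$800k: truthful payoff $0k, deviation payoff −$553k → loss $553k.
$636k: truthful payoff $0k, deviation payoff −$389k → loss $389k.
Total loss = $109k + $481k + $576k + $553k + $389k = $2108k.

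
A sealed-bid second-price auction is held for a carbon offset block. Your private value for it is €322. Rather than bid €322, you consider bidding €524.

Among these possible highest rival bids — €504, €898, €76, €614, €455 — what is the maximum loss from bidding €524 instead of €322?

€504: truthful gives €0, deviation gives −€182 → loss €182.
€898: same outcome either way → loss €0.
€76: same outcome either way → loss €0.
€614: same outcome either way → loss €0.
€455: truthful gives €0, deviation gives −€133 → loss €133.
Maximum loss: €182.

€182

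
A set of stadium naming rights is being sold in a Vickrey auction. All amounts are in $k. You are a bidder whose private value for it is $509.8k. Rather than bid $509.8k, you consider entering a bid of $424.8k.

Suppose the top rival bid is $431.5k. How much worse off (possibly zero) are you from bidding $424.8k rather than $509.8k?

$78.3k

Bidding your value $509.8k: you win (since $509.8k > $431.5k) and pay $431.5k. Payoff $78.3k.
Bidding $424.8k: you lose. Payoff $0k.
The competing bid $431.5k lies between your shaded bid and your value, so underbidding forfeits an item you could have won at a profitable price.
Loss from deviating = $78.3k − ($0k) = $78.3k.
Truthful bidding weakly dominates here: raising your bid can only win items priced above your value, and lowering it can only forfeit items priced below.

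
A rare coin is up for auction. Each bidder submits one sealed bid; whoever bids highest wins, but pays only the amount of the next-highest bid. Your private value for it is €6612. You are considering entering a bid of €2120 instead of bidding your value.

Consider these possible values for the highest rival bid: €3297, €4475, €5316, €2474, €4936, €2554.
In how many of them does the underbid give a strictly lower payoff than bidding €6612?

6

The deviation hurts exactly when the highest competing bid lies strictly between €2120 and €6612 — underbidding then forfeits a profitable win.
€3297: inside the interval → strictly worse (loss €3315).
€4475: inside the interval → strictly worse (loss €2137).
€5316: inside the interval → strictly worse (loss €1296).
€2474: inside the interval → strictly worse (loss €4138).
€4936: inside the interval → strictly worse (loss €1676).
€2554: inside the interval → strictly worse (loss €4058).
Count: 6.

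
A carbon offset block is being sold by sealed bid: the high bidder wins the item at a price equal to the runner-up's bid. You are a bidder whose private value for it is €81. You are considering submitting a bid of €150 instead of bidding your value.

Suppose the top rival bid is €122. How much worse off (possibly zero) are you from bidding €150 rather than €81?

€41

Bidding your value €81: you lose (since €81 < €122). Payoff €0.
Bidding €150: you win and pay €122. Payoff €81 − €122 = −€41.
The competing bid €122 lies between your value and your inflated bid, so overbidding wins an item priced above your value.
Loss from deviating = €0 − (−€41) = €41.
Because the price is fixed by the runner-up's bid, deviating from your value can only change a good outcome into a bad one — never the reverse.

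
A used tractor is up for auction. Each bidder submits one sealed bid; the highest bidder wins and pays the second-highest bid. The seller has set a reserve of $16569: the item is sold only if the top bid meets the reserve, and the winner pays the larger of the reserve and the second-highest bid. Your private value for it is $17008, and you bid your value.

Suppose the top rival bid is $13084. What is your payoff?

$439

Your bid $17008 is the highest and exceeds the reserve.
Price = max(second-highest bid, reserve) = max($13084, $16569) = $16569.
Payoff = $17008 − $16569 = $439.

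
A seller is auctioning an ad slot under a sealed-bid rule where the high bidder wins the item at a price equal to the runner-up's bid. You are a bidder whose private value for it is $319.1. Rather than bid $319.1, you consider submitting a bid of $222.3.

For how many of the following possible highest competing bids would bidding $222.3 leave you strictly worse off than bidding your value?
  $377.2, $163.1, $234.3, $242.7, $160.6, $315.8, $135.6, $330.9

The deviation hurts exactly when the highest competing bid lies strictly between $222.3 and $319.1 — underbidding then forfeits a profitable win.
$377.2: above both → same outcome either way.
$163.1: below both → same outcome either way.
$234.3: inside the interval → strictly worse (loss $84.8).
$242.7: inside the interval → strictly worse (loss $76.4).
$160.6: below both → same outcome either way.
$315.8: inside the interval → strictly worse (loss $3.3).
$135.6: below both → same outcome either way.
$330.9: above both → same outcome either way.
Count: 3.

3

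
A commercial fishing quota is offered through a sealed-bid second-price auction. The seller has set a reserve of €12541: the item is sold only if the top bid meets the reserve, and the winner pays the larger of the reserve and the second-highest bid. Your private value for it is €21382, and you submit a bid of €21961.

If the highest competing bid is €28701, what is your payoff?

€0

Your bid €21961 is below the highest competing bid €28701, so you lose. Payoff €0.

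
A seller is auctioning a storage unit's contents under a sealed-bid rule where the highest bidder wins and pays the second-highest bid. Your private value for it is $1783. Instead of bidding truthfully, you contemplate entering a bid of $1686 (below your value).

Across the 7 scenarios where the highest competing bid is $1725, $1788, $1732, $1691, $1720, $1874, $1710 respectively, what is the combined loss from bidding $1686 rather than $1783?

The deviation costs you only when the competing bid falls strictly between $1686 and $1783; elsewhere both bids give the same outcome.
$1725: truthful payoff $58, deviation payoff $0 → loss $58.
$1788: outcomes coincide → loss $0.
$1732: truthful payoff $51, deviation payoff $0 → loss $51.
$1691: truthful payoff $92, deviation payoff $0 → loss $92.
$1720: truthful payoff $63, deviation payoff $0 → loss $63.
$1874: outcomes coincide → loss $0.
$1710: truthful payoff $73, deviation payoff $0 → loss $73.
Total loss = $58 + $51 + $92 + $63 + $73 = $337.
Truthful bidding weakly dominates here: raising your bid can only win items priced above your value, and lowering it can only forfeit items priced below.

$337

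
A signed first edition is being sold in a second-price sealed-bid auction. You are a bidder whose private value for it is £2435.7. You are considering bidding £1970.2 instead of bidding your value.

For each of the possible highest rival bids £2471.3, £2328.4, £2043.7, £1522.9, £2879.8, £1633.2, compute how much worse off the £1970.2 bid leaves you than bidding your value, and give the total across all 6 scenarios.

The deviation costs you only when the competing bid falls strictly between £1970.2 and £2435.7; elsewhere both bids give the same outcome.
£2471.3: outcomes coincide → loss £0.
£2328.4: truthful payoff £107.3, deviation payoff £0 → loss £107.3.
£2043.7: truthful payoff £392, deviation payoff £0 → loss £392.
£1522.9: outcomes coincide → loss £0.
£2879.8: outcomes coincide → loss £0.
£1633.2: outcomes coincide → loss £0.
Total loss = £107.3 + £392 = £499.3.
In a second-price auction your bid sets only whether you win, not what you pay, so bidding your true value is weakly dominant.

£499.3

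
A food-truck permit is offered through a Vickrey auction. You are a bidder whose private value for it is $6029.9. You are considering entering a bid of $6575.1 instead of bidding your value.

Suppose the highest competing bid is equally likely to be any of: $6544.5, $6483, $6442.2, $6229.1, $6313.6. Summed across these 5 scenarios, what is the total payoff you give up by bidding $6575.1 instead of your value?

The deviation costs you only when the competing bid falls strictly between $6029.9 and $6575.1; elsewhere both bids give the same outcome.
$6544.5: truthful payoff $0, deviation payoff −$514.6 → loss $514.6.
$6483: truthful payoff $0, deviation payoff −$453.1 → loss $453.1.
$6442.2: truthful payoff $0, deviation payoff −$412.3 → loss $412.3.
$6229.1: truthful payoff $0, deviation payoff −$199.2 → loss $199.2.
$6313.6: truthful payoff $0, deviation payoff −$283.7 → loss $283.7.
Total loss = $514.6 + $453.1 + $412.3 + $199.2 + $283.7 = $1862.9.
Truthful bidding weakly dominates here: raising your bid can only win items priced above your value, and lowering it can only forfeit items priced below.

$1862.9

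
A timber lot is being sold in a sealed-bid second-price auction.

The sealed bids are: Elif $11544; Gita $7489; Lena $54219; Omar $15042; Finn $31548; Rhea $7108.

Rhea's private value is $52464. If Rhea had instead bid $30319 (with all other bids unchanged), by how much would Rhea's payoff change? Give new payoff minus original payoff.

The highest bid among the other bidders is $54219; Rhea's bid doesn't change that.
Original bid $7108: Rhea is not highest (top rival bid is $54219); payoff $0.
Alternative bid $30319: Rhea is not highest (top rival bid is $54219); payoff $0.
Change in payoff = $0 − ($0) = $0.

$0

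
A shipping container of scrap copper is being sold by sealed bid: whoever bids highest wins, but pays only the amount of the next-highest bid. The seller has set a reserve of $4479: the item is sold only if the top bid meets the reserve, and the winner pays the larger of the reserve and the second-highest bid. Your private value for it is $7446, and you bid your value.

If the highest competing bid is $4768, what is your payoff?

Your bid $7446 is the highest and exceeds the reserve.
Price = max(second-highest bid, reserve) = max($4768, $4479) = $4768.
Payoff = $7446 − $4768 = $2678.

$2678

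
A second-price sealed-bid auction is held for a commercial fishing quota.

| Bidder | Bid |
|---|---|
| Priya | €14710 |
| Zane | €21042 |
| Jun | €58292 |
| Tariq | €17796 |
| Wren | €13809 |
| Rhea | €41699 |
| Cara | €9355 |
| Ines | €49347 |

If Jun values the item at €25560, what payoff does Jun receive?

−€23787

Highest bid: Jun at €58292, so Jun wins.
Second-highest bid: Ines at €49347 — that is the price the winner pays.
Jun's payoff = value − price = €25560 − €49347 = −€23787.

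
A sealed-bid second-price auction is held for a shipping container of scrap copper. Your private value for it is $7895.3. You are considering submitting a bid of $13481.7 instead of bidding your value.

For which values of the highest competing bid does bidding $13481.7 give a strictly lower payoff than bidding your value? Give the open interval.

($7895.3, $13481.7)

If the competing bid is below $7895.3, both bids win at the same price — no difference.
If it is above $13481.7, both bids lose — no difference.
If it lies strictly between $7895.3 and $13481.7, bidding your value loses (payoff 0) while bidding $13481.7 wins at a price above your value (payoff negative).
So the deviation strictly hurts on the open interval ($7895.3, $13481.7).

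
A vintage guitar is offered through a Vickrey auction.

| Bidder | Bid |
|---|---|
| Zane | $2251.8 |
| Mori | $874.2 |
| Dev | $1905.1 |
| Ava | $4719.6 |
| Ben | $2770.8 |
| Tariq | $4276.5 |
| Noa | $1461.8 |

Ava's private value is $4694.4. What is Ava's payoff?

$417.9

Highest bid: Ava at $4719.6, so Ava wins.
Second-highest bid: Tariq at $4276.5 — that is the price the winner pays.
Ava's payoff = value − price = $4694.4 − $4276.5 = $417.9.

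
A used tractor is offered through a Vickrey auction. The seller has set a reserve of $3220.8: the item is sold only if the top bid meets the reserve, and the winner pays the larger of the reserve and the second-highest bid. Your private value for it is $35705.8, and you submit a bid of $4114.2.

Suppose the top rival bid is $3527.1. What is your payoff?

$32178.7

Your bid $4114.2 is the highest and exceeds the reserve.
Price = max(second-highest bid, reserve) = max($3527.1, $3220.8) = $3527.1.
Payoff = $35705.8 − $3527.1 = $32178.7.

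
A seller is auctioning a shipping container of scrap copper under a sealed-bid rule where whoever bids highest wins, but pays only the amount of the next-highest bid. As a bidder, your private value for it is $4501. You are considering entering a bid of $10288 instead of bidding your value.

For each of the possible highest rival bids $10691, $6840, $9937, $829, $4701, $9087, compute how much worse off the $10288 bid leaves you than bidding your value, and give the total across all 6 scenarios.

The deviation costs you only when the competing bid falls strictly between $4501 and $10288; elsewhere both bids give the same outcome.
$10691: outcomes coincide → loss $0.
$6840: truthful payoff $0, deviation payoff −$2339 → loss $2339.
$9937: truthful payoff $0, deviation payoff −$5436 → loss $5436.
$829: outcomes coincide → loss $0.
$4701: truthful payoff $0, deviation payoff −$200 → loss $200.
$9087: truthful payoff $0, deviation payoff −$4586 → loss $4586.
Total loss = $2339 + $5436 + $200 + $4586 = $12561.
In a second-price auction your bid sets only whether you win, not what you pay, so bidding your true value is weakly dominant.

$12561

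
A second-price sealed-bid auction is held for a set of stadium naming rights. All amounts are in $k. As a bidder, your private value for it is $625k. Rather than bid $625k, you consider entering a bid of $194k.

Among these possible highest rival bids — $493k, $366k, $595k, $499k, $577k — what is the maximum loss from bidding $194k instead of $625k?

$493k: truthful gives $132k, deviation gives $0k → loss $132k.
$366k: truthful gives $259k, deviation gives $0k → loss $259k.
$595k: truthful gives $30k, deviation gives $0k → loss $30k.
$499k: truthful gives $126k, deviation gives $0k → loss $126k.
$577k: truthful gives $48k, deviation gives $0k → loss $48k.
Maximum loss: $259k.

$259k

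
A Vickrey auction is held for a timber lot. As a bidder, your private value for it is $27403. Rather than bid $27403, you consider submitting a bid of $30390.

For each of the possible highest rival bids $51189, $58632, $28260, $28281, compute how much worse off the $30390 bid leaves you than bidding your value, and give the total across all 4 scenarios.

The deviation costs you only when the competing bid falls strictly between $27403 and $30390; elsewhere both bids give the same outcome.
$51189: outcomes coincide → loss $0.
$58632: outcomes coincide → loss $0.
$28260: truthful payoff $0, deviation payoff −$857 → loss $857.
$28281: truthful payoff $0, deviation payoff −$878 → loss $878.
Total loss = $857 + $878 = $1735.
Because the price is fixed by the runner-up's bid, deviating from your value can only change a good outcome into a bad one — never the reverse.

$1735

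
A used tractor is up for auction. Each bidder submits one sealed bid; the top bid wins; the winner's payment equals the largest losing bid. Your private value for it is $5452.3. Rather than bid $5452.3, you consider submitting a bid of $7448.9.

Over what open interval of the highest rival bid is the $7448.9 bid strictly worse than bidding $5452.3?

($5452.3, $7448.9)

If the competing bid is below $5452.3, both bids win at the same price — no difference.
If it is above $7448.9, both bids lose — no difference.
If it lies strictly between $5452.3 and $7448.9, bidding your value loses (payoff 0) while bidding $7448.9 wins at a price above your value (payoff negative).
So the deviation strictly hurts on the open interval ($5452.3, $7448.9).
Truthful bidding weakly dominates here: raising your bid can only win items priced above your value, and lowering it can only forfeit items priced below.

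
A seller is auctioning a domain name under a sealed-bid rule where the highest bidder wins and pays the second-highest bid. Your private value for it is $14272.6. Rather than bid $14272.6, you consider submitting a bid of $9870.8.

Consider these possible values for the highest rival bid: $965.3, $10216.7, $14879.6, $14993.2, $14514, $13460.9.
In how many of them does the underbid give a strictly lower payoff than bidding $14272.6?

2

The deviation hurts exactly when the highest competing bid lies strictly between $9870.8 and $14272.6 — underbidding then forfeits a profitable win.
$965.3: below both → same outcome either way.
$10216.7: inside the interval → strictly worse (loss $4055.9).
$14879.6: above both → same outcome either way.
$14993.2: above both → same outcome either way.
$14514: above both → same outcome either way.
$13460.9: inside the interval → strictly worse (loss $811.7).
Count: 2.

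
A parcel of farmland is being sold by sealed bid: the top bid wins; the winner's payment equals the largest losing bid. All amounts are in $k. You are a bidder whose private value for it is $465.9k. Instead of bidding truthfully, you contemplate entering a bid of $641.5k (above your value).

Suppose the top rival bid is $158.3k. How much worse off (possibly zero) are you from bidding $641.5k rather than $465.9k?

$0k

Bidding your value $465.9k: you win (since $465.9k > $158.3k) and pay $158.3k. Payoff $307.6k.
Bidding $641.5k: you win and pay $158.3k. Payoff $465.9k − $158.3k = $307.6k.
Difference = $307.6k − $307.6k = $0k; both bids lead to the same outcome because the competing bid is below both your value and your alternative bid.
In a second-price auction your bid sets only whether you win, not what you pay, so bidding your true value is weakly dominant.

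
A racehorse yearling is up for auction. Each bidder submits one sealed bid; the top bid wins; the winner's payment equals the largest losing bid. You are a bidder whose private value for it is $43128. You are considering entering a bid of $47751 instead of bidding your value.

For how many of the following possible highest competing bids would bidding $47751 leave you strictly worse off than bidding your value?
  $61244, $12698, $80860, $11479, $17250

The deviation hurts exactly when the highest competing bid lies strictly between $43128 and $47751 — overbidding then wins at a price above your value.
$61244: above both → same outcome either way.
$12698: below both → same outcome either way.
$80860: above both → same outcome either way.
$11479: below both → same outcome either way.
$17250: below both → same outcome either way.
Count: 0.

0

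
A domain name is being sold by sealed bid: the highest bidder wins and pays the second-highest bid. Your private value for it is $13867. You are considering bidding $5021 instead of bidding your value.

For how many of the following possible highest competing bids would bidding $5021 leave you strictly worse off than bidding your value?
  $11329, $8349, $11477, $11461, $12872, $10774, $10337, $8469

The deviation hurts exactly when the highest competing bid lies strictly between $5021 and $13867 — underbidding then forfeits a profitable win.
$11329: inside the interval → strictly worse (loss $2538).
$8349: inside the interval → strictly worse (loss $5518).
$11477: inside the interval → strictly worse (loss $2390).
$11461: inside the interval → strictly worse (loss $2406).
$12872: inside the interval → strictly worse (loss $995).
$10774: inside the interval → strictly worse (loss $3093).
$10337: inside the interval → strictly worse (loss $3530).
$8469: inside the interval → strictly worse (loss $5398).
Count: 8.

8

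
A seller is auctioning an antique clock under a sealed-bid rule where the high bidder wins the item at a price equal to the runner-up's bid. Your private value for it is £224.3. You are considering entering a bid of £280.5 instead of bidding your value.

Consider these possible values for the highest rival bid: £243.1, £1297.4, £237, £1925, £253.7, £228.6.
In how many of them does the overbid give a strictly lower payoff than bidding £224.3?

4

The deviation hurts exactly when the highest competing bid lies strictly between £224.3 and £280.5 — overbidding then wins at a price above your value.
£243.1: inside the interval → strictly worse (loss £18.8).
£1297.4: above both → same outcome either way.
£237: inside the interval → strictly worse (loss £12.7).
£1925: above both → same outcome either way.
£253.7: inside the interval → strictly worse (loss £29.4).
£228.6: inside the interval → strictly worse (loss £4.3).
Count: 4.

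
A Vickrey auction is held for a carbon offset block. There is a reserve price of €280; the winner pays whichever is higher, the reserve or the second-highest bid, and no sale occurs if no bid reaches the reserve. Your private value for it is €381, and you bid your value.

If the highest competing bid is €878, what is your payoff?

€0

Your bid €381 is below the highest competing bid €878, so you lose. Payoff €0.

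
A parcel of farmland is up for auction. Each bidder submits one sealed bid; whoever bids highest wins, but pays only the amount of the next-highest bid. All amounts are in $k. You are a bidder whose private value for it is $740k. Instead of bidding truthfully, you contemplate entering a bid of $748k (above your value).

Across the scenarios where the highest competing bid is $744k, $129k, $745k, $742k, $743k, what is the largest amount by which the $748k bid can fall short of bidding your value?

$744k: truthful gives $0k, deviation gives −$4k → loss $4k.
$129k: same outcome either way → loss $0k.
$745k: truthful gives $0k, deviation gives −$5k → loss $5k.
$742k: truthful gives $0k, deviation gives −$2k → loss $2k.
$743k: truthful gives $0k, deviation gives −$3k → loss $3k.
Maximum loss: $5k.

$5k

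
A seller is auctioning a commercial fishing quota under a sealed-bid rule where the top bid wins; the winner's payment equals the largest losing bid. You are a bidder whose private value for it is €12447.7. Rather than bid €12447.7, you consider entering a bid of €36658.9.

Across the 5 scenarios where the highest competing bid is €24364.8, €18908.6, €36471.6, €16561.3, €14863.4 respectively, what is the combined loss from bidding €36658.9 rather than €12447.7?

€48931.2

The deviation costs you only when the competing bid falls strictly between €12447.7 and €36658.9; elsewhere both bids give the same outcome.
€24364.8: truthful payoff €0, deviation payoff −€11917.1 → loss €11917.1.
€18908.6: truthful payoff €0, deviation payoff −€6460.9 → loss €6460.9.
€36471.6: truthful payoff €0, deviation payoff −€24023.9 → loss €24023.9.
€16561.3: truthful payoff €0, deviation payoff −€4113.6 → loss €4113.6.
€14863.4: truthful payoff €0, deviation payoff −€2415.7 → loss €2415.7.
Total loss = €11917.1 + €6460.9 + €24023.9 + €4113.6 + €2415.7 = €48931.2.
Truthful bidding weakly dominates here: raising your bid can only win items priced above your value, and lowering it can only forfeit items priced below.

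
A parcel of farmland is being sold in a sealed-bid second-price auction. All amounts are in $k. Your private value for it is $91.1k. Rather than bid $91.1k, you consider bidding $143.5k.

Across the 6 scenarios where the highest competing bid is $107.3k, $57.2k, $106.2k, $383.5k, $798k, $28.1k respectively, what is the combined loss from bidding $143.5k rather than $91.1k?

$31.3k

The deviation costs you only when the competing bid falls strictly between $91.1k and $143.5k; elsewhere both bids give the same outcome.
$107.3k: truthful payoff $0k, deviation payoff −$16.2k → loss $16.2k.
$57.2k: outcomes coincide → loss $0k.
$106.2k: truthful payoff $0k, deviation payoff −$15.1k → loss $15.1k.
$383.5k: outcomes coincide → loss $0k.
$798k: outcomes coincide → loss $0k.
$28.1k: outcomes coincide → loss $0k.
Total loss = $16.2k + $15.1k = $31.3k.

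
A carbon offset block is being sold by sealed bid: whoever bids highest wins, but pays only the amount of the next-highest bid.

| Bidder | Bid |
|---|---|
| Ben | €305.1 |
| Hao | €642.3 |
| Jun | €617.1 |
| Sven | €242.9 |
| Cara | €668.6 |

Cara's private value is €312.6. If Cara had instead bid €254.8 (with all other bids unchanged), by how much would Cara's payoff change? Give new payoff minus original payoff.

The highest bid among the other bidders is €642.3; Cara's bid doesn't change that.
Original bid €668.6: Cara is highest, pays the top rival bid €642.3; payoff €312.6 − €642.3 = −€329.7.
Alternative bid €254.8: Cara is not highest (top rival bid is €642.3); payoff €0.
Change in payoff = €0 − (−€329.7) = €329.7.

€329.7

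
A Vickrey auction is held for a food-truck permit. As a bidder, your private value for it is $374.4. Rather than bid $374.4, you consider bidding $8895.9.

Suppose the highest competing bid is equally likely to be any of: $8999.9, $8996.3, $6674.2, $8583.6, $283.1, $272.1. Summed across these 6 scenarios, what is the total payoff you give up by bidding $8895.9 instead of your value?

The deviation costs you only when the competing bid falls strictly between $374.4 and $8895.9; elsewhere both bids give the same outcome.
$8999.9: outcomes coincide → loss $0.
$8996.3: outcomes coincide → loss $0.
$6674.2: truthful payoff $0, deviation payoff −$6299.8 → loss $6299.8.
$8583.6: truthful payoff $0, deviation payoff −$8209.2 → loss $8209.2.
$283.1: outcomes coincide → loss $0.
$272.1: outcomes coincide → loss $0.
Total loss = $6299.8 + $8209.2 = $14509.

$14509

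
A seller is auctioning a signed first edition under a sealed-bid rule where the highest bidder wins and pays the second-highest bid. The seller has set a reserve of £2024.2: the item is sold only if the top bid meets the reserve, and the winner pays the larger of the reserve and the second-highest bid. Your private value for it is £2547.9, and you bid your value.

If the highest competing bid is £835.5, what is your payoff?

£523.7

Your bid £2547.9 is the highest and exceeds the reserve.
Price = max(second-highest bid, reserve) = max(£835.5, £2024.2) = £2024.2.
Payoff = £2547.9 − £2024.2 = £523.7.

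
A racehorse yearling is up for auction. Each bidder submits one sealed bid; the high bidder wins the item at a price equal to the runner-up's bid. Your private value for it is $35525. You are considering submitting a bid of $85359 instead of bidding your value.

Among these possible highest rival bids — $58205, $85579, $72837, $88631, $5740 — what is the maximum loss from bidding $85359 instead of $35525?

$37312

$58205: truthful gives $0, deviation gives −$22680 → loss $22680.
$85579: same outcome either way → loss $0.
$72837: truthful gives $0, deviation gives −$37312 → loss $37312.
$88631: same outcome either way → loss $0.
$5740: same outcome either way → loss $0.
Maximum loss: $37312.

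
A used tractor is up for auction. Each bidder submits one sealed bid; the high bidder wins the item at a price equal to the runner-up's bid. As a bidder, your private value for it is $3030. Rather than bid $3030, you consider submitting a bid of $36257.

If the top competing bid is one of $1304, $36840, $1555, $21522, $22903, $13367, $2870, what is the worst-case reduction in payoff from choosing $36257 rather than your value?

$1304: same outcome either way → loss $0.
$36840: same outcome either way → loss $0.
$1555: same outcome either way → loss $0.
$21522: truthful gives $0, deviation gives −$18492 → loss $18492.
$22903: truthful gives $0, deviation gives −$19873 → loss $19873.
$13367: truthful gives $0, deviation gives −$10337 → loss $10337.
$2870: same outcome either way → loss $0.
Maximum loss: $19873.

$19873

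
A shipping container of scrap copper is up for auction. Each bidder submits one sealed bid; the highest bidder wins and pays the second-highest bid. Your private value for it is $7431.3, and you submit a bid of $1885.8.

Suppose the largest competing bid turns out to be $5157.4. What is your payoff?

$0

Your bid $1885.8 is below the highest competing bid $5157.4, so you lose.
A losing bidder pays nothing and receives nothing: payoff = $0.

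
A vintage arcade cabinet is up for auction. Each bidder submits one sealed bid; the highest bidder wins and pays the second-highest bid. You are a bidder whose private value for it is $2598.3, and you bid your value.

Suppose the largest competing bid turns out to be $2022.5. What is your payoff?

$575.8

Your bid $2598.3 exceeds the highest competing bid $2022.5, so you win.
In a second-price auction the winner pays the second-highest bid, $2022.5.
Payoff = value − price = $2598.3 − $2022.5 = $575.8.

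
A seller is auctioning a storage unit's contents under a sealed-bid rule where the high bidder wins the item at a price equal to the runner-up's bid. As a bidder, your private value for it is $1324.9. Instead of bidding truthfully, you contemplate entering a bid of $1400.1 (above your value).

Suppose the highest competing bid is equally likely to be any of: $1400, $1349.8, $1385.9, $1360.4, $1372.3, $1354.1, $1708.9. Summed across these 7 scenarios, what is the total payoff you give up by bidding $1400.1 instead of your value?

$273.1

The deviation costs you only when the competing bid falls strictly between $1324.9 and $1400.1; elsewhere both bids give the same outcome.
$1400: truthful payoff $0, deviation payoff −$75.1 → loss $75.1.
$1349.8: truthful payoff $0, deviation payoff −$24.9 → loss $24.9.
$1385.9: truthful payoff $0, deviation payoff −$61 → loss $61.
$1360.4: truthful payoff $0, deviation payoff −$35.5 → loss $35.5.
$1372.3: truthful payoff $0, deviation payoff −$47.4 → loss $47.4.
$1354.1: truthful payoff $0, deviation payoff −$29.2 → loss $29.2.
$1708.9: outcomes coincide → loss $0.
Total loss = $75.1 + $24.9 + $61 + $35.5 + $47.4 + $29.2 = $273.1.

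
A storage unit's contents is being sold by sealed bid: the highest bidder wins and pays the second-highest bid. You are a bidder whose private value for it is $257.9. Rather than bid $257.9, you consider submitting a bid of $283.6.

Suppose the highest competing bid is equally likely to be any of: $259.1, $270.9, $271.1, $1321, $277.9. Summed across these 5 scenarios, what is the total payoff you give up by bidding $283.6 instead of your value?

$47.4

The deviation costs you only when the competing bid falls strictly between $257.9 and $283.6; elsewhere both bids give the same outcome.
$259.1: truthful payoff $0, deviation payoff −$1.2 → loss $1.2.
$270.9: truthful payoff $0, deviation payoff −$13 → loss $13.
$271.1: truthful payoff $0, deviation payoff −$13.2 → loss $13.2.
$1321: outcomes coincide → loss $0.
$277.9: truthful payoff $0, deviation payoff −$20 → loss $20.
Total loss = $1.2 + $13 + $13.2 + $20 = $47.4.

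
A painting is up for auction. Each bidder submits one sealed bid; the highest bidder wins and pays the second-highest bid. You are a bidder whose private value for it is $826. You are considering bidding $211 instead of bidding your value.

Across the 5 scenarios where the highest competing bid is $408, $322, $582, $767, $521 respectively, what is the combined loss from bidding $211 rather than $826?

The deviation costs you only when the competing bid falls strictly between $211 and $826; elsewhere both bids give the same outcome.
$408: truthful payoff $418, deviation payoff $0 → loss $418.
$322: truthful payoff $504, deviation payoff $0 → loss $504.
$582: truthful payoff $244, deviation payoff $0 → loss $244.
$767: truthful payoff $59, deviation payoff $0 → loss $59.
$521: truthful payoff $305, deviation payoff $0 → loss $305.
Total loss = $418 + $504 + $244 + $59 + $305 = $1530.

$1530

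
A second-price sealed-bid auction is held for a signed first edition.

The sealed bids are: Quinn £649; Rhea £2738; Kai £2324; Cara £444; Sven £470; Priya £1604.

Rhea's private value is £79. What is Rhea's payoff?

Highest bid: Rhea at £2738, so Rhea wins.
Second-highest bid: Kai at £2324 — that is the price the winner pays.
Rhea's payoff = value − price = £79 − £2324 = −£2245.

−£2245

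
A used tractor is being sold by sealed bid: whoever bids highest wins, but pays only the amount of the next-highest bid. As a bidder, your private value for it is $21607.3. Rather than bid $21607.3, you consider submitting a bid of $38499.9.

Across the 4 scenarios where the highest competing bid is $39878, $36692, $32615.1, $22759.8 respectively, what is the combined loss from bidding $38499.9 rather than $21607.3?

The deviation costs you only when the competing bid falls strictly between $21607.3 and $38499.9; elsewhere both bids give the same outcome.
$39878: outcomes coincide → loss $0.
$36692: truthful payoff $0, deviation payoff −$15084.7 → loss $15084.7.
$32615.1: truthful payoff $0, deviation payoff −$11007.8 → loss $11007.8.
$22759.8: truthful payoff $0, deviation payoff −$1152.5 → loss $1152.5.
Total loss = $15084.7 + $11007.8 + $1152.5 = $27245.

$27245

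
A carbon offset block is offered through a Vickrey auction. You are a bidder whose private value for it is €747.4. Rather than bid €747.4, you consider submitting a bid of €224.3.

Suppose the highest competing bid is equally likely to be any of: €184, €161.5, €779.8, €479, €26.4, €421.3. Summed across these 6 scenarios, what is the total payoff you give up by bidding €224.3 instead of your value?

€594.5

The deviation costs you only when the competing bid falls strictly between €224.3 and €747.4; elsewhere both bids give the same outcome.
€184: outcomes coincide → loss €0.
€161.5: outcomes coincide → loss €0.
€779.8: outcomes coincide → loss €0.
€479: truthful payoff €268.4, deviation payoff €0 → loss €268.4.
€26.4: outcomes coincide → loss €0.
€421.3: truthful payoff €326.1, deviation payoff €0 → loss €326.1.
Total loss = €268.4 + €326.1 = €594.5.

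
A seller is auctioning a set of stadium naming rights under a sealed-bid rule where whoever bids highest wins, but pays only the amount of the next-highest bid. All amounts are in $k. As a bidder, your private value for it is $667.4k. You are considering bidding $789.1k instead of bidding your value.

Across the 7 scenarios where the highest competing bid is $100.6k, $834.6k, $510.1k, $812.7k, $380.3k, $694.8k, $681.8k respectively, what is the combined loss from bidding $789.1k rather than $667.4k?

The deviation costs you only when the competing bid falls strictly between $667.4k and $789.1k; elsewhere both bids give the same outcome.
$100.6k: outcomes coincide → loss $0k.
$834.6k: outcomes coincide → loss $0k.
$510.1k: outcomes coincide → loss $0k.
$812.7k: outcomes coincide → loss $0k.
$380.3k: outcomes coincide → loss $0k.
$694.8k: truthful payoff $0k, deviation payoff −$27.4k → loss $27.4k.
$681.8k: truthful payoff $0k, deviation payoff −$14.4k → loss $14.4k.
Total loss = $27.4k + $14.4k = $41.8k.

$41.8k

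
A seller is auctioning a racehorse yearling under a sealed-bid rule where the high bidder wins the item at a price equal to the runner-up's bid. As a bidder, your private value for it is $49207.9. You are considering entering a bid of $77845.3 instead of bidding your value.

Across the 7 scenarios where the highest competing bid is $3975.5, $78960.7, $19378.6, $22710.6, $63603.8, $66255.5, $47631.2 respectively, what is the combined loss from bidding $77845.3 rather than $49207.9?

The deviation costs you only when the competing bid falls strictly between $49207.9 and $77845.3; elsewhere both bids give the same outcome.
$3975.5: outcomes coincide → loss $0.
$78960.7: outcomes coincide → loss $0.
$19378.6: outcomes coincide → loss $0.
$22710.6: outcomes coincide → loss $0.
$63603.8: truthful payoff $0, deviation payoff −$14395.9 → loss $14395.9.
$66255.5: truthful payoff $0, deviation payoff −$17047.6 → loss $17047.6.
$47631.2: outcomes coincide → loss $0.
Total loss = $14395.9 + $17047.6 = $31443.5.

$31443.5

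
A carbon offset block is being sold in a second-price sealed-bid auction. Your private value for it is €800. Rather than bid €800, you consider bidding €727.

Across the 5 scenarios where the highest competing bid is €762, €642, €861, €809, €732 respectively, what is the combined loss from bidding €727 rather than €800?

€106

The deviation costs you only when the competing bid falls strictly between €727 and €800; elsewhere both bids give the same outcome.
€762: truthful payoff €38, deviation payoff €0 → loss €38.
€642: outcomes coincide → loss €0.
€861: outcomes coincide → loss €0.
€809: outcomes coincide → loss €0.
€732: truthful payoff €68, deviation payoff €0 → loss €68.
Total loss = €38 + €68 = €106.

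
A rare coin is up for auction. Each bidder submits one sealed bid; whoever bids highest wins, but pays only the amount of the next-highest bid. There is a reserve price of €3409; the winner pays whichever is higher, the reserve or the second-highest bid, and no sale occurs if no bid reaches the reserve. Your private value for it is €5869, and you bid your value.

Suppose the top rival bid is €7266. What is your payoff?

Your bid €5869 is below the highest competing bid €7266, so you lose. Payoff €0.

€0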